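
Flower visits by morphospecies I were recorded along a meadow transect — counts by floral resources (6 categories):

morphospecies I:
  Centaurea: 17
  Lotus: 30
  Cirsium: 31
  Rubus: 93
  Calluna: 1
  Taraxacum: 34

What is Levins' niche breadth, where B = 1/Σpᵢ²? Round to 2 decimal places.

3.55

Proportions for morphospecies I (n=206): 17/206=0.0825, 30/206=0.1456, 31/206=0.1505, 93/206=0.4515, 1/206=0.0049, 34/206=0.1650
Σpᵢ² = 0.0825² + 0.1456² + 0.1505² + 0.4515² + 0.0049² + 0.1650² = 0.006806 + 0.021199 + 0.022650 + 0.203852 + 0.000024 + 0.027225 = 0.281756
B = 1 / 0.281756 = 3.5492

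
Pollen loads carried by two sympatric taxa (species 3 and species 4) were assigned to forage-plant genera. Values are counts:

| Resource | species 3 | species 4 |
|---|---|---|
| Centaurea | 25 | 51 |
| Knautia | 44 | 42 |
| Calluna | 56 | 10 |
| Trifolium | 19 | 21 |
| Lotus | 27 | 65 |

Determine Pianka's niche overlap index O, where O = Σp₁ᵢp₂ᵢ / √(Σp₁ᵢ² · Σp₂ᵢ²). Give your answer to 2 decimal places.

0.74

Proportions for species 3 (n=171): 25/171=0.1462, 44/171=0.2573, 56/171=0.3275, 19/171=0.1111, 27/171=0.1579
Proportions for species 4 (n=189): 51/189=0.2698, 42/189=0.2222, 10/189=0.0529, 21/189=0.1111, 65/189=0.3439
Σ p₁ᵢp₂ᵢ = 0.039445 + 0.057172 + 0.017325 + 0.012343 + 0.054302 = 0.180587
Σp_1ᵢ² = 0.1462² + 0.2573² + 0.3275² + 0.1111² + 0.1579² = 0.021374 + 0.066203 + 0.107256 + 0.012343 + 0.024932 = 0.232108
Σp_2ᵢ² = 0.2698² + 0.2222² + 0.0529² + 0.1111² + 0.3439² = 0.072792 + 0.049373 + 0.002798 + 0.012343 + 0.118267 = 0.255573
O = 0.180587 / √(0.232108 × 0.255573) = 0.180587 / 0.2435581 = 0.7415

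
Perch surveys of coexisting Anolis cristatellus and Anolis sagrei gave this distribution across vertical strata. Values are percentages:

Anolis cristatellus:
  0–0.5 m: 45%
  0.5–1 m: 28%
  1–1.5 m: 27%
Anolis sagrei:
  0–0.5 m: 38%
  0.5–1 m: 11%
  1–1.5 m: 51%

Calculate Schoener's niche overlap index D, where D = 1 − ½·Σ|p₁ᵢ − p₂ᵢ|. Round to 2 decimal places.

Convert percentages to proportions (divide by 100).
Σ|p₁ᵢ − p₂ᵢ| = 0.07 + 0.17 + 0.24 = 0.48
D = 1 − ½ × 0.48 = 1 − 0.240 = 0.7600

0.76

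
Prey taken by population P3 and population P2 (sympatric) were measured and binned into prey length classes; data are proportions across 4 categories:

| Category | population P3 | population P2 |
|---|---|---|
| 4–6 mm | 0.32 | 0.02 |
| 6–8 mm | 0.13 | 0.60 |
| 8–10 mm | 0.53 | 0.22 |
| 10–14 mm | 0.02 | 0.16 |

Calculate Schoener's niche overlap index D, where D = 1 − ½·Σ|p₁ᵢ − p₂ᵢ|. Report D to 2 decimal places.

Σ|p₁ᵢ − p₂ᵢ| = 0.30 + 0.47 + 0.31 + 0.14 = 1.22
D = 1 − ½ × 1.22 = 1 − 0.610 = 0.3900

0.39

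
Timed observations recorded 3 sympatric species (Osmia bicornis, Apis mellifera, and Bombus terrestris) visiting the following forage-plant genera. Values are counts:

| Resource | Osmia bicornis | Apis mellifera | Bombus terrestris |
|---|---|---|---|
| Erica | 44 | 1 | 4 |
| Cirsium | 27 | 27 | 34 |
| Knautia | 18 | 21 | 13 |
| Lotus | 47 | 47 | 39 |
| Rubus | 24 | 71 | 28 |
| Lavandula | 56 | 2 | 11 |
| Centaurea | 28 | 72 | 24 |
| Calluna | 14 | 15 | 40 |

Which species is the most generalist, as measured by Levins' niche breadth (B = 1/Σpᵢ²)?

Proportions for Osmia bicornis (n=258): 44/258=0.1705, 27/258=0.1047, 18/258=0.0698, 47/258=0.1822, 24/258=0.0930, 56/258=0.2171, 28/258=0.1085, 14/258=0.0543
Proportions for Apis mellifera (n=256): 1/256=0.0039, 27/256=0.1055, 21/256=0.0820, 47/256=0.1836, 71/256=0.2773, 2/256=0.0078, 72/256=0.2813, 15/256=0.0586
Proportions for Bombus terrestris (n=193): 4/193=0.0207, 34/193=0.1762, 13/193=0.0674, 39/193=0.2021, 28/193=0.1451, 11/193=0.0570, 24/193=0.1244, 40/193=0.2073
Σp_bicoᵢ² = 0.1705² + 0.1047² + 0.0698² + 0.1822² + 0.0930² + 0.2171² + 0.1085² + 0.0543² = 0.029070 + 0.010962 + 0.004872 + 0.033197 + 0.008649 + 0.047132 + 0.011772 + 0.002948 = 0.148602
B_bico = 1 / 0.148602 = 6.7294
Σp_mellᵢ² = 0.0039² + 0.1055² + 0.0820² + 0.1836² + 0.2773² + 0.0078² + 0.2813² + 0.0586² = 0.000015 + 0.011130 + 0.006724 + 0.033709 + 0.076895 + 0.000061 + 0.079130 + 0.003434 = 0.211098
B_mell = 1 / 0.211098 = 4.7371
Σp_terrᵢ² = 0.0207² + 0.1762² + 0.0674² + 0.2021² + 0.1451² + 0.0570² + 0.1244² + 0.2073² = 0.000428 + 0.031046 + 0.004543 + 0.040844 + 0.021054 + 0.003249 + 0.015475 + 0.042973 = 0.159612
B_terr = 1 / 0.159612 = 6.2652
Highest B → broadest niche (most generalist): Osmia bicornis (B = 6.73).

Osmia bicornis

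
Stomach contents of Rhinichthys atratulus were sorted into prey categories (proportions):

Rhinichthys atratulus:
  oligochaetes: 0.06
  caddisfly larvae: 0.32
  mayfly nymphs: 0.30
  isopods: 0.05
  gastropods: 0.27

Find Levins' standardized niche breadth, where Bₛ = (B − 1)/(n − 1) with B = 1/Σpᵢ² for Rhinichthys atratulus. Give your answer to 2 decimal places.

0.67

Σpᵢ² = 0.06² + 0.32² + 0.30² + 0.05² + 0.27² = 0.0036 + 0.1024 + 0.0900 + 0.0025 + 0.0729 = 0.2714
B = 1 / 0.2714 = 3.6846
Bₛ = (B − 1)/(n − 1) = (3.6846 − 1)/(5 − 1) = 2.6846/4 = 0.6712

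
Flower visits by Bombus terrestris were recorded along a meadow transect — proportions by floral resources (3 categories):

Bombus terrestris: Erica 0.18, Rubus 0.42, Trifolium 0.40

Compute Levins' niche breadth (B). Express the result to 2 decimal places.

2.71

Σpᵢ² = 0.18² + 0.42² + 0.40² = 0.0324 + 0.1764 + 0.1600 = 0.3688
B = 1 / 0.3688 = 2.7115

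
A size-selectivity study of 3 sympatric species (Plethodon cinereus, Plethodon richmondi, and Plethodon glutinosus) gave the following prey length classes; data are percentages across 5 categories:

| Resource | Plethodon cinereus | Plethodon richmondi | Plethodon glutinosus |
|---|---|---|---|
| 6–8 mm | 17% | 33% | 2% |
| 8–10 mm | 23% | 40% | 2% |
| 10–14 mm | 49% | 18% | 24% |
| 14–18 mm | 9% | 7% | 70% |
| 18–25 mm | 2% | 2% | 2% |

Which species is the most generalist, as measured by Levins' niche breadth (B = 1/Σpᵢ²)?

Plethodon richmondi

Convert percentages to proportions (divide by 100).
Σp_cineᵢ² = 0.17² + 0.23² + 0.49² + 0.09² + 0.02² = 0.0289 + 0.0529 + 0.2401 + 0.0081 + 0.0004 = 0.3304
B_cine = 1 / 0.3304 = 3.0266
Σp_richᵢ² = 0.33² + 0.40² + 0.18² + 0.07² + 0.02² = 0.1089 + 0.1600 + 0.0324 + 0.0049 + 0.0004 = 0.3066
B_rich = 1 / 0.3066 = 3.2616
Σp_glutᵢ² = 0.02² + 0.02² + 0.24² + 0.70² + 0.02² = 0.0004 + 0.0004 + 0.0576 + 0.4900 + 0.0004 = 0.5488
B_glut = 1 / 0.5488 = 1.8222
Highest B → broadest niche (most generalist): Plethodon richmondi (B = 3.26).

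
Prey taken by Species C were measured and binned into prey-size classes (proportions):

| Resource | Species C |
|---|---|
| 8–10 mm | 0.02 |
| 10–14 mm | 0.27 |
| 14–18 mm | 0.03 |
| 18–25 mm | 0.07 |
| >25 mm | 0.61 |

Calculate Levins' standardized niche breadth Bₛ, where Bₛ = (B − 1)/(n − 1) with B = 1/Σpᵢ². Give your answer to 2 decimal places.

Σpᵢ² = 0.02² + 0.27² + 0.03² + 0.07² + 0.61² = 0.0004 + 0.0729 + 0.0009 + 0.0049 + 0.3721 = 0.4512
B = 1 / 0.4512 = 2.2163
Bₛ = (B − 1)/(n − 1) = (2.2163 − 1)/(5 − 1) = 1.2163/4 = 0.3041

0.30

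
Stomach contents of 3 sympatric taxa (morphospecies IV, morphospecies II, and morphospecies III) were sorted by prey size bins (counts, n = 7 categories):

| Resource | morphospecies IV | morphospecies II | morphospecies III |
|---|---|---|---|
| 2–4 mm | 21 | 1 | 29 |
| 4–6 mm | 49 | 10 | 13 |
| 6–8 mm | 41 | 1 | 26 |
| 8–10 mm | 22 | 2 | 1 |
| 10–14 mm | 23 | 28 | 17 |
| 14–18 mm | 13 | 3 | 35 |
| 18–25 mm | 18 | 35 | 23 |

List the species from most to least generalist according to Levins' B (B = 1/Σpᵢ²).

morphospecies IV > morphospecies III > morphospecies II

Proportions for morphospecies IV (n=187): 21/187=0.1123, 49/187=0.2620, 41/187=0.2193, 22/187=0.1176, 23/187=0.1230, 13/187=0.0695, 18/187=0.0963
Proportions for morphospecies II (n=80): 1/80=0.0125, 10/80=0.1250, 1/80=0.0125, 2/80=0.0250, 28/80=0.3500, 3/80=0.0375, 35/80=0.4375
Proportions for morphospecies III (n=144): 29/144=0.2014, 13/144=0.0903, 26/144=0.1806, 1/144=0.0069, 17/144=0.1181, 35/144=0.2431, 23/144=0.1597
Σp_IVᵢ² = 0.1123² + 0.2620² + 0.2193² + 0.1176² + 0.1230² + 0.0695² + 0.0963² = 0.012611 + 0.068644 + 0.048092 + 0.013830 + 0.015129 + 0.004830 + 0.009274 = 0.172410
B_IV = 1 / 0.172410 = 5.8001
Σp_IIᵢ² = 0.0125² + 0.1250² + 0.0125² + 0.0250² + 0.3500² + 0.0375² + 0.4375² = 0.000156 + 0.015625 + 0.000156 + 0.000625 + 0.122500 + 0.001406 + 0.191406 = 0.331874
B_II = 1 / 0.331874 = 3.0132
Σp_IIIᵢ² = 0.2014² + 0.0903² + 0.1806² + 0.0069² + 0.1181² + 0.2431² + 0.1597² = 0.040562 + 0.008154 + 0.032616 + 0.000048 + 0.013948 + 0.059098 + 0.025504 = 0.179930
B_III = 1 / 0.179930 = 5.5577
Ranking by B (broadest → narrowest): morphospecies IV (5.80) > morphospecies III (5.56) > morphospecies II (3.01)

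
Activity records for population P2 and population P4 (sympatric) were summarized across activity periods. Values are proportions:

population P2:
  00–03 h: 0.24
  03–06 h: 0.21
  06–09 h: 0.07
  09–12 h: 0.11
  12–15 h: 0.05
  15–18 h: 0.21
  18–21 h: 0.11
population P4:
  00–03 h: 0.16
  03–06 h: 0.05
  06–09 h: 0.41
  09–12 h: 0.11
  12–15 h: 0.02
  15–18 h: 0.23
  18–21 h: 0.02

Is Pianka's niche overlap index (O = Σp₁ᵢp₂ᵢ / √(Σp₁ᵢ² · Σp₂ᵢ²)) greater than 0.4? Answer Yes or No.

Σ p₁ᵢp₂ᵢ = 0.0384 + 0.0105 + 0.0287 + 0.0121 + 0.0010 + 0.0483 + 0.0022 = 0.1412
Σp_1ᵢ² = 0.24² + 0.21² + 0.07² + 0.11² + 0.05² + 0.21² + 0.11² = 0.0576 + 0.0441 + 0.0049 + 0.0121 + 0.0025 + 0.0441 + 0.0121 = 0.1774
Σp_2ᵢ² = 0.16² + 0.05² + 0.41² + 0.11² + 0.02² + 0.23² + 0.02² = 0.0256 + 0.0025 + 0.1681 + 0.0121 + 0.0004 + 0.0529 + 0.0004 = 0.2620
O = 0.1412 / √(0.1774 × 0.2620) = 0.1412 / 0.21559 = 0.6549
O = 0.6549 > 0.4 → Yes.

Yes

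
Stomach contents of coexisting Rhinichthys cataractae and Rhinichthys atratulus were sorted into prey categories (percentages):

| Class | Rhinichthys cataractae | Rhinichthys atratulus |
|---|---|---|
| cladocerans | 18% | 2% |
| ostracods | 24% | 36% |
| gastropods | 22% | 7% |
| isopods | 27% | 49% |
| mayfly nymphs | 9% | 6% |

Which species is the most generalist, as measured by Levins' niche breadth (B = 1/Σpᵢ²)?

Rhinichthys cataractae

Convert percentages to proportions (divide by 100).
Σp_cataᵢ² = 0.18² + 0.24² + 0.22² + 0.27² + 0.09² = 0.0324 + 0.0576 + 0.0484 + 0.0729 + 0.0081 = 0.2194
B_cata = 1 / 0.2194 = 4.5579
Σp_atraᵢ² = 0.02² + 0.36² + 0.07² + 0.49² + 0.06² = 0.0004 + 0.1296 + 0.0049 + 0.2401 + 0.0036 = 0.3786
B_atra = 1 / 0.3786 = 2.6413
Highest B → broadest niche (most generalist): Rhinichthys cataractae (B = 4.56).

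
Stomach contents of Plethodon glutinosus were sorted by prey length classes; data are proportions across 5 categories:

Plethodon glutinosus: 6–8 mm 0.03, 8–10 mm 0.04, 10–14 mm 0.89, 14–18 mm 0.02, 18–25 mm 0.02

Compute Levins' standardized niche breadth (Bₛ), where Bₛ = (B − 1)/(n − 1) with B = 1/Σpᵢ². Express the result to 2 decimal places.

Σpᵢ² = 0.03² + 0.04² + 0.89² + 0.02² + 0.02² = 0.0009 + 0.0016 + 0.7921 + 0.0004 + 0.0004 = 0.7954
B = 1 / 0.7954 = 1.2572
Bₛ = (B − 1)/(n − 1) = (1.2572 − 1)/(5 − 1) = 0.2572/4 = 0.0643

0.06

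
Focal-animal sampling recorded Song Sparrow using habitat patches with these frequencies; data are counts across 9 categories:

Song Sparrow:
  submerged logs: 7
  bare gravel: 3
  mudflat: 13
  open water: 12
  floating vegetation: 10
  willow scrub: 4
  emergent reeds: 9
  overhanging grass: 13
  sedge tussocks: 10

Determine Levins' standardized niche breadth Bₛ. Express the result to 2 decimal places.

Proportions for Song Sparrow (n=81): 7/81=0.0864, 3/81=0.0370, 13/81=0.1605, 12/81=0.1481, 10/81=0.1235, 4/81=0.0494, 9/81=0.1111, 13/81=0.1605, 10/81=0.1235
Σpᵢ² = 0.0864² + 0.0370² + 0.1605² + 0.1481² + 0.1235² + 0.0494² + 0.1111² + 0.1605² + 0.1235² = 0.007465 + 0.001369 + 0.025760 + 0.021934 + 0.015252 + 0.002440 + 0.012343 + 0.025760 + 0.015252 = 0.127575
B = 1 / 0.127575 = 7.8385
Bₛ = (B − 1)/(n − 1) = (7.8385 − 1)/(9 − 1) = 6.8385/8 = 0.8548

0.85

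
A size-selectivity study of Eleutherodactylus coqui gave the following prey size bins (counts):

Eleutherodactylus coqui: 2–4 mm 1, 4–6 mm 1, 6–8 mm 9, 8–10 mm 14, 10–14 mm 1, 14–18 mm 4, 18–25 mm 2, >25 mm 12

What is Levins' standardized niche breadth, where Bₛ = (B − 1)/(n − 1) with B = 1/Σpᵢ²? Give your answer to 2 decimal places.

0.48

Proportions for Eleutherodactylus coqui (n=44): 1/44=0.0227, 1/44=0.0227, 9/44=0.2045, 14/44=0.3182, 1/44=0.0227, 4/44=0.0909, 2/44=0.0455, 12/44=0.2727
Σpᵢ² = 0.0227² + 0.0227² + 0.2045² + 0.3182² + 0.0227² + 0.0909² + 0.0455² + 0.2727² = 0.000515 + 0.000515 + 0.041820 + 0.101251 + 0.000515 + 0.008263 + 0.002070 + 0.074365 = 0.229314
B = 1 / 0.229314 = 4.3608
Bₛ = (B − 1)/(n − 1) = (4.3608 − 1)/(8 − 1) = 3.3608/7 = 0.4801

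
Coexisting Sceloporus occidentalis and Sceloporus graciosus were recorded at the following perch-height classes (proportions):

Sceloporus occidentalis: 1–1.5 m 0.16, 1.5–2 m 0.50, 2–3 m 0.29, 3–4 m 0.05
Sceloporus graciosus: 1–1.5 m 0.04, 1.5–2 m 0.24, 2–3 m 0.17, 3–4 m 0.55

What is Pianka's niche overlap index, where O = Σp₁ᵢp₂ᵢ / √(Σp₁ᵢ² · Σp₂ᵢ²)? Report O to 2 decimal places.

Σ p₁ᵢp₂ᵢ = 0.0064 + 0.1200 + 0.0493 + 0.0275 = 0.2032
Σp_1ᵢ² = 0.16² + 0.50² + 0.29² + 0.05² = 0.0256 + 0.2500 + 0.0841 + 0.0025 = 0.3622
Σp_2ᵢ² = 0.04² + 0.24² + 0.17² + 0.55² = 0.0016 + 0.0576 + 0.0289 + 0.3025 = 0.3906
O = 0.2032 / √(0.3622 × 0.3906) = 0.2032 / 0.37613 = 0.5402

0.54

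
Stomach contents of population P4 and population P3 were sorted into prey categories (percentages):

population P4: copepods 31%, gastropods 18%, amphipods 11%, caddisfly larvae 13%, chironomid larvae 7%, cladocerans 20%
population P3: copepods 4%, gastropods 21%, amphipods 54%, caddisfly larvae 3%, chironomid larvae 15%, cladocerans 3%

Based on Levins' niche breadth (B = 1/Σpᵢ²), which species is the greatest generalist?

population P4

Convert percentages to proportions (divide by 100).
Σp_P4ᵢ² = 0.31² + 0.18² + 0.11² + 0.13² + 0.07² + 0.20² = 0.0961 + 0.0324 + 0.0121 + 0.0169 + 0.0049 + 0.0400 = 0.2024
B_P4 = 1 / 0.2024 = 4.9407
Σp_P3ᵢ² = 0.04² + 0.21² + 0.54² + 0.03² + 0.15² + 0.03² = 0.0016 + 0.0441 + 0.2916 + 0.0009 + 0.0225 + 0.0009 = 0.3616
B_P3 = 1 / 0.3616 = 2.7655
Highest B → broadest niche (most generalist): population P4 (B = 4.94).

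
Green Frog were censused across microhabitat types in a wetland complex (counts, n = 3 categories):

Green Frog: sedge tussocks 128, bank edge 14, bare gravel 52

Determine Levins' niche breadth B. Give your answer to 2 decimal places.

1.95

Proportions for Green Frog (n=194): 128/194=0.6598, 14/194=0.0722, 52/194=0.2680
Σpᵢ² = 0.6598² + 0.0722² + 0.2680² = 0.435336 + 0.005213 + 0.071824 = 0.512373
B = 1 / 0.512373 = 1.9517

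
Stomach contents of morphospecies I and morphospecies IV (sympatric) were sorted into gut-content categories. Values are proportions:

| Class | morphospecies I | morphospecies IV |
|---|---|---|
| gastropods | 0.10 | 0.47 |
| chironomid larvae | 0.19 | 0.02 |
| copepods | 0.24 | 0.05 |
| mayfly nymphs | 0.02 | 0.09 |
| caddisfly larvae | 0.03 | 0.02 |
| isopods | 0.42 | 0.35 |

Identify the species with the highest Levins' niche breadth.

Σp_Iᵢ² = 0.10² + 0.19² + 0.24² + 0.02² + 0.03² + 0.42² = 0.0100 + 0.0361 + 0.0576 + 0.0004 + 0.0009 + 0.1764 = 0.2814
B_I = 1 / 0.2814 = 3.5537
Σp_IVᵢ² = 0.47² + 0.02² + 0.05² + 0.09² + 0.02² + 0.35² = 0.2209 + 0.0004 + 0.0025 + 0.0081 + 0.0004 + 0.1225 = 0.3548
B_IV = 1 / 0.3548 = 2.8185
Highest B → broadest niche (most generalist): morphospecies I (B = 3.55).

morphospecies I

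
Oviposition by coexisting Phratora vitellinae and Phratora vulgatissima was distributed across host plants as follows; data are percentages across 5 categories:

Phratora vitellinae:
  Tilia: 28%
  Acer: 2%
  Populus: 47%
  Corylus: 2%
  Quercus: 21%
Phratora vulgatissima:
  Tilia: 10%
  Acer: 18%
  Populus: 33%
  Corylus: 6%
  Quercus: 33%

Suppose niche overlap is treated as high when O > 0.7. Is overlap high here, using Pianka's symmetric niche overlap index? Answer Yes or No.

Convert percentages to proportions (divide by 100).
Σ p₁ᵢp₂ᵢ = 0.0280 + 0.0036 + 0.1551 + 0.0012 + 0.0693 = 0.2572
Σp_1ᵢ² = 0.28² + 0.02² + 0.47² + 0.02² + 0.21² = 0.0784 + 0.0004 + 0.2209 + 0.0004 + 0.0441 = 0.3442
Σp_2ᵢ² = 0.10² + 0.18² + 0.33² + 0.06² + 0.33² = 0.0100 + 0.0324 + 0.1089 + 0.0036 + 0.1089 = 0.2638
O = 0.2572 / √(0.3442 × 0.2638) = 0.2572 / 0.30133 = 0.8535
O = 0.8535 > 0.7 → Yes.

Yes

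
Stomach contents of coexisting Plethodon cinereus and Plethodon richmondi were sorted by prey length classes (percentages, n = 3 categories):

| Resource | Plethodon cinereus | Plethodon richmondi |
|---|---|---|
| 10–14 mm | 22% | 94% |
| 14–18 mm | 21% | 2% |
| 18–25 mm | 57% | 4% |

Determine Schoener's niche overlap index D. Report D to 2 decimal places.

Convert percentages to proportions (divide by 100).
Σ|p₁ᵢ − p₂ᵢ| = 0.72 + 0.19 + 0.53 = 1.44
D = 1 − ½ × 1.44 = 1 − 0.720 = 0.2800

0.28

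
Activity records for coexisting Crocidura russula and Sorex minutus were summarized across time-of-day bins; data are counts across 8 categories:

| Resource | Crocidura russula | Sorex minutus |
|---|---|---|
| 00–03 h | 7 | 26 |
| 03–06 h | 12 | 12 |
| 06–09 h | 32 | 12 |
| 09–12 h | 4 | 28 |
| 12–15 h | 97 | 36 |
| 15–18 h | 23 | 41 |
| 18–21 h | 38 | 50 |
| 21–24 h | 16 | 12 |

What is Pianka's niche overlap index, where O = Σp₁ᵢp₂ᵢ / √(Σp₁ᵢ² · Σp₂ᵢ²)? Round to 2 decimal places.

0.75

Proportions for Crocidura russula (n=229): 7/229=0.0306, 12/229=0.0524, 32/229=0.1397, 4/229=0.0175, 97/229=0.4236, 23/229=0.1004, 38/229=0.1659, 16/229=0.0699
Proportions for Sorex minutus (n=217): 26/217=0.1198, 12/217=0.0553, 12/217=0.0553, 28/217=0.1290, 36/217=0.1659, 41/217=0.1889, 50/217=0.2304, 12/217=0.0553
Σ p₁ᵢp₂ᵢ = 0.003666 + 0.002898 + 0.007725 + 0.002258 + 0.070275 + 0.018966 + 0.038223 + 0.003865 = 0.147876
Σp_1ᵢ² = 0.0306² + 0.0524² + 0.1397² + 0.0175² + 0.4236² + 0.1004² + 0.1659² + 0.0699² = 0.000936 + 0.002746 + 0.019516 + 0.000306 + 0.179437 + 0.010080 + 0.027523 + 0.004886 = 0.245430
Σp_2ᵢ² = 0.1198² + 0.0553² + 0.0553² + 0.1290² + 0.1659² + 0.1889² + 0.2304² + 0.0553² = 0.014352 + 0.003058 + 0.003058 + 0.016641 + 0.027523 + 0.035683 + 0.053084 + 0.003058 = 0.156457
O = 0.147876 / √(0.245430 × 0.156457) = 0.147876 / 0.1959572 = 0.7546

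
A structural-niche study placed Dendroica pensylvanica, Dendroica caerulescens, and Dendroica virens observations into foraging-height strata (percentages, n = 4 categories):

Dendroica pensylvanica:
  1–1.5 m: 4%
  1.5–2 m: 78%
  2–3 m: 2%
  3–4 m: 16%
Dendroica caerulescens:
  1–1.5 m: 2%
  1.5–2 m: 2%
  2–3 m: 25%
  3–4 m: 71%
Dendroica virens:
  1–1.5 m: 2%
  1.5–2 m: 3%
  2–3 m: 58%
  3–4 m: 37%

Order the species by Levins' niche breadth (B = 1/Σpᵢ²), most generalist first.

Dendroica virens > Dendroica caerulescens > Dendroica pensylvanica

Convert percentages to proportions (divide by 100).
Σp_pensᵢ² = 0.04² + 0.78² + 0.02² + 0.16² = 0.0016 + 0.6084 + 0.0004 + 0.0256 = 0.6360
B_pens = 1 / 0.6360 = 1.5723
Σp_caerᵢ² = 0.02² + 0.02² + 0.25² + 0.71² = 0.0004 + 0.0004 + 0.0625 + 0.5041 = 0.5674
B_caer = 1 / 0.5674 = 1.7624
Σp_vireᵢ² = 0.02² + 0.03² + 0.58² + 0.37² = 0.0004 + 0.0009 + 0.3364 + 0.1369 = 0.4746
B_vire = 1 / 0.4746 = 2.1070
Ranking by B (broadest → narrowest): Dendroica virens (2.11) > Dendroica caerulescens (1.76) > Dendroica pensylvanica (1.57)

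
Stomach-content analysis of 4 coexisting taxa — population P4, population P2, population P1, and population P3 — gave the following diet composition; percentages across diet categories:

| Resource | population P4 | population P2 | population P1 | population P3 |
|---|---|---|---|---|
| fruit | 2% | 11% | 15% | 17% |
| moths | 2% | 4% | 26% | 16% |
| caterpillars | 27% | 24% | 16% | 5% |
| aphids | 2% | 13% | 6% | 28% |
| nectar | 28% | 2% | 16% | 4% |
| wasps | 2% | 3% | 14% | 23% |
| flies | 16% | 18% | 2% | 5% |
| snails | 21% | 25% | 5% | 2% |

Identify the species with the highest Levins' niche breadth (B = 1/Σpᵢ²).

population P1

Convert percentages to proportions (divide by 100).
Σp_P4ᵢ² = 0.02² + 0.02² + 0.27² + 0.02² + 0.28² + 0.02² + 0.16² + 0.21² = 0.0004 + 0.0004 + 0.0729 + 0.0004 + 0.0784 + 0.0004 + 0.0256 + 0.0441 = 0.2226
B_P4 = 1 / 0.2226 = 4.4924
Σp_P2ᵢ² = 0.11² + 0.04² + 0.24² + 0.13² + 0.02² + 0.03² + 0.18² + 0.25² = 0.0121 + 0.0016 + 0.0576 + 0.0169 + 0.0004 + 0.0009 + 0.0324 + 0.0625 = 0.1844
B_P2 = 1 / 0.1844 = 5.4230
Σp_P1ᵢ² = 0.15² + 0.26² + 0.16² + 0.06² + 0.16² + 0.14² + 0.02² + 0.05² = 0.0225 + 0.0676 + 0.0256 + 0.0036 + 0.0256 + 0.0196 + 0.0004 + 0.0025 = 0.1674
B_P1 = 1 / 0.1674 = 5.9737
Σp_P3ᵢ² = 0.17² + 0.16² + 0.05² + 0.28² + 0.04² + 0.23² + 0.05² + 0.02² = 0.0289 + 0.0256 + 0.0025 + 0.0784 + 0.0016 + 0.0529 + 0.0025 + 0.0004 = 0.1928
B_P3 = 1 / 0.1928 = 5.1867
Highest B → broadest niche (most generalist): population P1 (B = 5.97).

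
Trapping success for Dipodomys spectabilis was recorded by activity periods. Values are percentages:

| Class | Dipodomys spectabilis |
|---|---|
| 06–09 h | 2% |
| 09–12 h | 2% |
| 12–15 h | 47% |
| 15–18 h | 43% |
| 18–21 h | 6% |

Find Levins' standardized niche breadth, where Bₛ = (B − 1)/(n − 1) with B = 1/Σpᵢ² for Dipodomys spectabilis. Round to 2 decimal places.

0.36

Convert percentages to proportions (divide by 100).
Σpᵢ² = 0.02² + 0.02² + 0.47² + 0.43² + 0.06² = 0.0004 + 0.0004 + 0.2209 + 0.1849 + 0.0036 = 0.4102
B = 1 / 0.4102 = 2.4378
Bₛ = (B − 1)/(n − 1) = (2.4378 − 1)/(5 − 1) = 1.4378/4 = 0.3595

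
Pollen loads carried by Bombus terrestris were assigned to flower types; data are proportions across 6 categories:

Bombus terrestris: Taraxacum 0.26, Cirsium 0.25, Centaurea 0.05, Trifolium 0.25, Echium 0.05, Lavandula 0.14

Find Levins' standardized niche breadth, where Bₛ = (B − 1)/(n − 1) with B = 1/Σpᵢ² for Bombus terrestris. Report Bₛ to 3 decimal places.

0.721

Σpᵢ² = 0.26² + 0.25² + 0.05² + 0.25² + 0.05² + 0.14² = 0.0676 + 0.0625 + 0.0025 + 0.0625 + 0.0025 + 0.0196 = 0.2172
B = 1 / 0.2172 = 4.60405
Bₛ = (B − 1)/(n − 1) = (4.60405 − 1)/(6 − 1) = 3.60405/5 = 0.72081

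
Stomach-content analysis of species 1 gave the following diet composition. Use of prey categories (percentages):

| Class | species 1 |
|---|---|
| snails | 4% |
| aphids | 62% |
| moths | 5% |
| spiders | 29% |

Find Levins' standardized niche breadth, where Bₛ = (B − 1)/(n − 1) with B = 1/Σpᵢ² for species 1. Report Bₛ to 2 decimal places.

Convert percentages to proportions (divide by 100).
Σpᵢ² = 0.04² + 0.62² + 0.05² + 0.29² = 0.0016 + 0.3844 + 0.0025 + 0.0841 = 0.4726
B = 1 / 0.4726 = 2.1160
Bₛ = (B − 1)/(n − 1) = (2.1160 − 1)/(4 − 1) = 1.1160/3 = 0.3720

0.37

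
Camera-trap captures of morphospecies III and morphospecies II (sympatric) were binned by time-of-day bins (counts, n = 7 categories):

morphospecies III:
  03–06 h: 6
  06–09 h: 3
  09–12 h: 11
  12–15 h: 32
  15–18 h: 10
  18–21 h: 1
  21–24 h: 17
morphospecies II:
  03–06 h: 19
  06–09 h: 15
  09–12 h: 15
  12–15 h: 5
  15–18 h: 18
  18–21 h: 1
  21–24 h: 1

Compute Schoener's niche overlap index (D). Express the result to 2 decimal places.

0.47

Proportions for morphospecies III (n=80): 6/80=0.0750, 3/80=0.0375, 11/80=0.1375, 32/80=0.4000, 10/80=0.1250, 1/80=0.0125, 17/80=0.2125
Proportions for morphospecies II (n=74): 19/74=0.2568, 15/74=0.2027, 15/74=0.2027, 5/74=0.0676, 18/74=0.2432, 1/74=0.0135, 1/74=0.0135
Σ|p₁ᵢ − p₂ᵢ| = 0.1818 + 0.1652 + 0.0652 + 0.3324 + 0.1182 + 0.0010 + 0.1990 = 1.0628
D = 1 − ½ × 1.0628 = 1 − 0.53140 = 0.46860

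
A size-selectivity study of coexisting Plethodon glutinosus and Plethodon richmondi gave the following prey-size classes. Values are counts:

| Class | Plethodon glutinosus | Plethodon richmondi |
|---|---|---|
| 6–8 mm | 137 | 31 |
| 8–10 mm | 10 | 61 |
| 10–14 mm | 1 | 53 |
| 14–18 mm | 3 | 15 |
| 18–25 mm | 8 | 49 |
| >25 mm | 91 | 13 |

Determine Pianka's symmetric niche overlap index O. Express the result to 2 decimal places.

0.39

Proportions for Plethodon glutinosus (n=250): 137/250=0.5480, 10/250=0.0400, 1/250=0.0040, 3/250=0.0120, 8/250=0.0320, 91/250=0.3640
Proportions for Plethodon richmondi (n=222): 31/222=0.1396, 61/222=0.2748, 53/222=0.2387, 15/222=0.0676, 49/222=0.2207, 13/222=0.0586
Σ p₁ᵢp₂ᵢ = 0.076501 + 0.010992 + 0.000955 + 0.000811 + 0.007062 + 0.021330 = 0.117651
Σp_1ᵢ² = 0.5480² + 0.0400² + 0.0040² + 0.0120² + 0.0320² + 0.3640² = 0.300304 + 0.001600 + 0.000016 + 0.000144 + 0.001024 + 0.132496 = 0.435584
Σp_2ᵢ² = 0.1396² + 0.2748² + 0.2387² + 0.0676² + 0.2207² + 0.0586² = 0.019488 + 0.075515 + 0.056978 + 0.004570 + 0.048708 + 0.003434 = 0.208693
O = 0.117651 / √(0.435584 × 0.208693) = 0.117651 / 0.3015018 = 0.3902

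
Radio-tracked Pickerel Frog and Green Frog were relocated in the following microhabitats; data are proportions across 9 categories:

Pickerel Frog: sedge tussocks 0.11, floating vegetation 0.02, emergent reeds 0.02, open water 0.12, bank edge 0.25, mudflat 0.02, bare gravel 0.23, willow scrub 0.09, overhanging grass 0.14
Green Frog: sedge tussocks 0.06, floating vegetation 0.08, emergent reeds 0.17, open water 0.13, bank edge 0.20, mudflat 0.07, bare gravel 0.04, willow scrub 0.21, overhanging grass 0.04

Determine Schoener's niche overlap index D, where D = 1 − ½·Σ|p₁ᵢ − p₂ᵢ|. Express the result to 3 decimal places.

Σ|p₁ᵢ − p₂ᵢ| = 0.05 + 0.06 + 0.15 + 0.01 + 0.05 + 0.05 + 0.19 + 0.12 + 0.10 = 0.78
D = 1 − ½ × 0.78 = 1 − 0.390 = 0.61000

0.610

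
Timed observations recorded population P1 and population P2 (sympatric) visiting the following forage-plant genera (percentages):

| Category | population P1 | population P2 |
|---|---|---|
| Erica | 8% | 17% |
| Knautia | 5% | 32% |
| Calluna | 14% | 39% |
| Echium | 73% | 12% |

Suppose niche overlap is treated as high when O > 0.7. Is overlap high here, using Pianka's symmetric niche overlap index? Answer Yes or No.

No

Convert percentages to proportions (divide by 100).
Σ p₁ᵢp₂ᵢ = 0.0136 + 0.0160 + 0.0546 + 0.0876 = 0.1718
Σp_1ᵢ² = 0.08² + 0.05² + 0.14² + 0.73² = 0.0064 + 0.0025 + 0.0196 + 0.5329 = 0.5614
Σp_2ᵢ² = 0.17² + 0.32² + 0.39² + 0.12² = 0.0289 + 0.1024 + 0.1521 + 0.0144 = 0.2978
O = 0.1718 / √(0.5614 × 0.2978) = 0.1718 / 0.40888 = 0.4202
O = 0.4202 < 0.7 → No.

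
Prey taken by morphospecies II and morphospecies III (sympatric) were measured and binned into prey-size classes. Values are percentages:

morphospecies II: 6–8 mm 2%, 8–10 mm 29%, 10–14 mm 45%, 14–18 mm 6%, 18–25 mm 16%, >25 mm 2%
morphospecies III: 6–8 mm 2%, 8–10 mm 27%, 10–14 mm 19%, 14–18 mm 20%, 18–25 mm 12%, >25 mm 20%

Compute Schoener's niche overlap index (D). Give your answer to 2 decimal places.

Convert percentages to proportions (divide by 100).
Σ|p₁ᵢ − p₂ᵢ| = 0.00 + 0.02 + 0.26 + 0.14 + 0.04 + 0.18 = 0.64
D = 1 − ½ × 0.64 = 1 − 0.320 = 0.6800

0.68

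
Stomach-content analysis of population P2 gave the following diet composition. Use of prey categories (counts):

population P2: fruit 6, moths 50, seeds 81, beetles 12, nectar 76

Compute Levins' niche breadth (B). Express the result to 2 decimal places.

Proportions for population P2 (n=225): 6/225=0.0267, 50/225=0.2222, 81/225=0.3600, 12/225=0.0533, 76/225=0.3378
Σpᵢ² = 0.0267² + 0.2222² + 0.3600² + 0.0533² + 0.3378² = 0.000713 + 0.049373 + 0.129600 + 0.002841 + 0.114109 = 0.296636
B = 1 / 0.296636 = 3.3711

3.37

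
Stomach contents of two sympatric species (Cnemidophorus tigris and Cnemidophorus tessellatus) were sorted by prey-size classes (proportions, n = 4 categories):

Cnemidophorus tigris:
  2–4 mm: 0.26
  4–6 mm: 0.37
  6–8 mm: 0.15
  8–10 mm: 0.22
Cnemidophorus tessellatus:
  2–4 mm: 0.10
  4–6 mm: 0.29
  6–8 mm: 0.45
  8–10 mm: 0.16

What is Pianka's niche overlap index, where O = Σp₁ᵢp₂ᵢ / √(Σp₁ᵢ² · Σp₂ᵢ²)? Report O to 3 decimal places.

Σ p₁ᵢp₂ᵢ = 0.0260 + 0.1073 + 0.0675 + 0.0352 = 0.2360
Σp_1ᵢ² = 0.26² + 0.37² + 0.15² + 0.22² = 0.0676 + 0.1369 + 0.0225 + 0.0484 = 0.2754
Σp_2ᵢ² = 0.10² + 0.29² + 0.45² + 0.16² = 0.0100 + 0.0841 + 0.2025 + 0.0256 = 0.3222
O = 0.2360 / √(0.2754 × 0.3222) = 0.2360 / 0.297882 = 0.79226

0.792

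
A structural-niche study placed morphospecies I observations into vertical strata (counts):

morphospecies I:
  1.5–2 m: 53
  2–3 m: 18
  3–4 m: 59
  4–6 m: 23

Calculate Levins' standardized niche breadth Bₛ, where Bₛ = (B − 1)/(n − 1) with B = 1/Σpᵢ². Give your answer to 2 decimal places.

Proportions for morphospecies I (n=153): 53/153=0.3464, 18/153=0.1176, 59/153=0.3856, 23/153=0.1503
Σpᵢ² = 0.3464² + 0.1176² + 0.3856² + 0.1503² = 0.119993 + 0.013830 + 0.148687 + 0.022590 = 0.305100
B = 1 / 0.305100 = 3.2776
Bₛ = (B − 1)/(n − 1) = (3.2776 − 1)/(4 − 1) = 2.2776/3 = 0.7592

0.76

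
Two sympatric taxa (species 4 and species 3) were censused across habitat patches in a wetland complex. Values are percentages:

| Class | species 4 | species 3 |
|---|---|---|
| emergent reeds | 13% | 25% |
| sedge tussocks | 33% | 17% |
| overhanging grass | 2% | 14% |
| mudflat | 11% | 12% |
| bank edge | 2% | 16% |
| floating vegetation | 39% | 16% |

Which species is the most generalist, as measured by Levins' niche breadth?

species 3

Convert percentages to proportions (divide by 100).
Σp_4ᵢ² = 0.13² + 0.33² + 0.02² + 0.11² + 0.02² + 0.39² = 0.0169 + 0.1089 + 0.0004 + 0.0121 + 0.0004 + 0.1521 = 0.2908
B_4 = 1 / 0.2908 = 3.4388
Σp_3ᵢ² = 0.25² + 0.17² + 0.14² + 0.12² + 0.16² + 0.16² = 0.0625 + 0.0289 + 0.0196 + 0.0144 + 0.0256 + 0.0256 = 0.1766
B_3 = 1 / 0.1766 = 5.6625
Highest B → broadest niche (most generalist): species 3 (B = 5.66).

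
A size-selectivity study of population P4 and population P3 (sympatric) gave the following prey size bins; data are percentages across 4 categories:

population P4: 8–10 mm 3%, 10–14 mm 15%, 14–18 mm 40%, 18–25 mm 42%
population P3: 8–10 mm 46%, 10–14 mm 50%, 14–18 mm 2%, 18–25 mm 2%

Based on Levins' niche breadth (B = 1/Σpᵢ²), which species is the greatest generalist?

Convert percentages to proportions (divide by 100).
Σp_P4ᵢ² = 0.03² + 0.15² + 0.40² + 0.42² = 0.0009 + 0.0225 + 0.1600 + 0.1764 = 0.3598
B_P4 = 1 / 0.3598 = 2.7793
Σp_P3ᵢ² = 0.46² + 0.50² + 0.02² + 0.02² = 0.2116 + 0.2500 + 0.0004 + 0.0004 = 0.4624
B_P3 = 1 / 0.4624 = 2.1626
Highest B → broadest niche (most generalist): population P4 (B = 2.78).

population P4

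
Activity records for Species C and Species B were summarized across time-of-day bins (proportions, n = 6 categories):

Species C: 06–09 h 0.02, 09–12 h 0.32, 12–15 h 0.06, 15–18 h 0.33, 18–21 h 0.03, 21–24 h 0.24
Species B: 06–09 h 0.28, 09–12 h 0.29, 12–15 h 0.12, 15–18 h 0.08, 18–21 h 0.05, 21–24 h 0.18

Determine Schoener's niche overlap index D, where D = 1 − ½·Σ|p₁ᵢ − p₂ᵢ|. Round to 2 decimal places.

Σ|p₁ᵢ − p₂ᵢ| = 0.26 + 0.03 + 0.06 + 0.25 + 0.02 + 0.06 = 0.68
D = 1 − ½ × 0.68 = 1 − 0.340 = 0.6600

0.66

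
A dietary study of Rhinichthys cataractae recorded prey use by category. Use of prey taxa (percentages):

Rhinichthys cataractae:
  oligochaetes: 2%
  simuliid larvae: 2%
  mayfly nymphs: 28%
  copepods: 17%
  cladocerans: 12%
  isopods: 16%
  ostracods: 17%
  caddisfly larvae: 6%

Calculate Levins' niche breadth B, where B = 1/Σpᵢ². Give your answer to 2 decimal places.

Convert percentages to proportions (divide by 100).
Σpᵢ² = 0.02² + 0.02² + 0.28² + 0.17² + 0.12² + 0.16² + 0.17² + 0.06² = 0.0004 + 0.0004 + 0.0784 + 0.0289 + 0.0144 + 0.0256 + 0.0289 + 0.0036 = 0.1806
B = 1 / 0.1806 = 5.5371

5.54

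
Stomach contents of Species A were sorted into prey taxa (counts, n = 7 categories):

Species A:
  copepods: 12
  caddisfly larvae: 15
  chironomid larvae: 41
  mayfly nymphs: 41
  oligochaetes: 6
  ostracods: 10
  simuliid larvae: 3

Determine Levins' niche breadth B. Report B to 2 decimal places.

4.23

Proportions for Species A (n=128): 12/128=0.0938, 15/128=0.1172, 41/128=0.3203, 41/128=0.3203, 6/128=0.0469, 10/128=0.0781, 3/128=0.0234
Σpᵢ² = 0.0938² + 0.1172² + 0.3203² + 0.3203² + 0.0469² + 0.0781² + 0.0234² = 0.008798 + 0.013736 + 0.102592 + 0.102592 + 0.002200 + 0.006100 + 0.000548 = 0.236566
B = 1 / 0.236566 = 4.2272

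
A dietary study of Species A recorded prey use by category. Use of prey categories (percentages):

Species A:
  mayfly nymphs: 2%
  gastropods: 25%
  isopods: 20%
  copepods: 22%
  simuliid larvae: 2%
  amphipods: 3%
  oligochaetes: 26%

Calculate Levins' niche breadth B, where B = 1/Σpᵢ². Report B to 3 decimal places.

Convert percentages to proportions (divide by 100).
Σpᵢ² = 0.02² + 0.25² + 0.20² + 0.22² + 0.02² + 0.03² + 0.26² = 0.0004 + 0.0625 + 0.0400 + 0.0484 + 0.0004 + 0.0009 + 0.0676 = 0.2202
B = 1 / 0.2202 = 4.54133

4.541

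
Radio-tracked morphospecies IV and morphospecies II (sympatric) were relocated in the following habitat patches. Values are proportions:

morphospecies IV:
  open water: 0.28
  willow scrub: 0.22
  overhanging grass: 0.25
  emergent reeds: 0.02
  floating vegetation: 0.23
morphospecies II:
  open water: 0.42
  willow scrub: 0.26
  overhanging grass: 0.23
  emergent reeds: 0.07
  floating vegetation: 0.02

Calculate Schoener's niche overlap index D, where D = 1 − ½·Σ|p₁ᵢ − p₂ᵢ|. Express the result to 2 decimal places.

0.77

Σ|p₁ᵢ − p₂ᵢ| = 0.14 + 0.04 + 0.02 + 0.05 + 0.21 = 0.46
D = 1 − ½ × 0.46 = 1 − 0.230 = 0.7700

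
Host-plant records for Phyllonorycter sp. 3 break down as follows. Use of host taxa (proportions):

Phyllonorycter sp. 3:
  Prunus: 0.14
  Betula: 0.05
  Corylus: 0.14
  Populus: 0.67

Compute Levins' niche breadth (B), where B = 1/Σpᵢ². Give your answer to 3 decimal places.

Σpᵢ² = 0.14² + 0.05² + 0.14² + 0.67² = 0.0196 + 0.0025 + 0.0196 + 0.4489 = 0.4906
B = 1 / 0.4906 = 2.03832

2.038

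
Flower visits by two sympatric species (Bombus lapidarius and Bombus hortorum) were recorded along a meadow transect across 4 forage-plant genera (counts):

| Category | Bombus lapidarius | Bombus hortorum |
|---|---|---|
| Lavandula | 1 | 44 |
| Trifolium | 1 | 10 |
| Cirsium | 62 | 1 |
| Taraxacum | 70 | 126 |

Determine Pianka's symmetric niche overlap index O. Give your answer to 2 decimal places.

0.71

Proportions for Bombus lapidarius (n=134): 1/134=0.0075, 1/134=0.0075, 62/134=0.4627, 70/134=0.5224
Proportions for Bombus hortorum (n=181): 44/181=0.2431, 10/181=0.0552, 1/181=0.0055, 126/181=0.6961
Σ p₁ᵢp₂ᵢ = 0.001823 + 0.000414 + 0.002545 + 0.363643 = 0.368425
Σp_1ᵢ² = 0.0075² + 0.0075² + 0.4627² + 0.5224² = 0.000056 + 0.000056 + 0.214091 + 0.272902 = 0.487105
Σp_2ᵢ² = 0.2431² + 0.0552² + 0.0055² + 0.6961² = 0.059098 + 0.003047 + 0.000030 + 0.484555 = 0.546730
O = 0.368425 / √(0.487105 × 0.546730) = 0.368425 / 0.5160571 = 0.7139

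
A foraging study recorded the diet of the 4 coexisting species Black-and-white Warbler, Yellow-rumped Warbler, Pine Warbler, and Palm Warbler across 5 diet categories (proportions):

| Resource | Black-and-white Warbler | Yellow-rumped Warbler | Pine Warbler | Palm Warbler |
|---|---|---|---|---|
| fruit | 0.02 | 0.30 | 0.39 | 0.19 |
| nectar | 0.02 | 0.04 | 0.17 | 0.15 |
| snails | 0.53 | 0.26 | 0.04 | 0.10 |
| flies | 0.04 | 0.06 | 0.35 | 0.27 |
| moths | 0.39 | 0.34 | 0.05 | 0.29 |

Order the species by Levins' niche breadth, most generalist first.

Palm Warbler > Yellow-rumped Warbler > Pine Warbler > Black-and-white Warbler

Σp_Blacᵢ² = 0.02² + 0.02² + 0.53² + 0.04² + 0.39² = 0.0004 + 0.0004 + 0.2809 + 0.0016 + 0.1521 = 0.4354
B_Blac = 1 / 0.4354 = 2.2967
Σp_Yellᵢ² = 0.30² + 0.04² + 0.26² + 0.06² + 0.34² = 0.0900 + 0.0016 + 0.0676 + 0.0036 + 0.1156 = 0.2784
B_Yell = 1 / 0.2784 = 3.5920
Σp_Pineᵢ² = 0.39² + 0.17² + 0.04² + 0.35² + 0.05² = 0.1521 + 0.0289 + 0.0016 + 0.1225 + 0.0025 = 0.3076
B_Pine = 1 / 0.3076 = 3.2510
Σp_Palmᵢ² = 0.19² + 0.15² + 0.10² + 0.27² + 0.29² = 0.0361 + 0.0225 + 0.0100 + 0.0729 + 0.0841 = 0.2256
B_Palm = 1 / 0.2256 = 4.4326
Ranking by B (broadest → narrowest): Palm Warbler (4.43) > Yellow-rumped Warbler (3.59) > Pine Warbler (3.25) > Black-and-white Warbler (2.30)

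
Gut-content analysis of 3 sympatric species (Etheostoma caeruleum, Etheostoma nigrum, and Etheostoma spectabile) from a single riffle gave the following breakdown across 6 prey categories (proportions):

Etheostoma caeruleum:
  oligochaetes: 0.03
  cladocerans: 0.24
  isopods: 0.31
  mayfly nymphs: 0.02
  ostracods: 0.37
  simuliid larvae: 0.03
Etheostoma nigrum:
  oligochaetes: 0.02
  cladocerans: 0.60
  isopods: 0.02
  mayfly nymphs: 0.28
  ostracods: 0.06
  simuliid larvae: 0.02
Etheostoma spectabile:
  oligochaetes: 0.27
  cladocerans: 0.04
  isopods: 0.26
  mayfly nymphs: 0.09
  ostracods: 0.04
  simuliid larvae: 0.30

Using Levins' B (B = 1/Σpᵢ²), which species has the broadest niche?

Etheostoma spectabile

Σp_caerᵢ² = 0.03² + 0.24² + 0.31² + 0.02² + 0.37² + 0.03² = 0.0009 + 0.0576 + 0.0961 + 0.0004 + 0.1369 + 0.0009 = 0.2928
B_caer = 1 / 0.2928 = 3.4153
Σp_nigrᵢ² = 0.02² + 0.60² + 0.02² + 0.28² + 0.06² + 0.02² = 0.0004 + 0.3600 + 0.0004 + 0.0784 + 0.0036 + 0.0004 = 0.4432
B_nigr = 1 / 0.4432 = 2.2563
Σp_specᵢ² = 0.27² + 0.04² + 0.26² + 0.09² + 0.04² + 0.30² = 0.0729 + 0.0016 + 0.0676 + 0.0081 + 0.0016 + 0.0900 = 0.2418
B_spec = 1 / 0.2418 = 4.1356
Highest B → broadest niche (most generalist): Etheostoma spectabile (B = 4.14).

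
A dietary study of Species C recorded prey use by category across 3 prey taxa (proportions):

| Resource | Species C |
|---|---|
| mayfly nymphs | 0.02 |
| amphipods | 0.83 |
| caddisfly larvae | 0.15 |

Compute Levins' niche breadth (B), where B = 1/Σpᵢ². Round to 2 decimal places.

1.40

Σpᵢ² = 0.02² + 0.83² + 0.15² = 0.0004 + 0.6889 + 0.0225 = 0.7118
B = 1 / 0.7118 = 1.4049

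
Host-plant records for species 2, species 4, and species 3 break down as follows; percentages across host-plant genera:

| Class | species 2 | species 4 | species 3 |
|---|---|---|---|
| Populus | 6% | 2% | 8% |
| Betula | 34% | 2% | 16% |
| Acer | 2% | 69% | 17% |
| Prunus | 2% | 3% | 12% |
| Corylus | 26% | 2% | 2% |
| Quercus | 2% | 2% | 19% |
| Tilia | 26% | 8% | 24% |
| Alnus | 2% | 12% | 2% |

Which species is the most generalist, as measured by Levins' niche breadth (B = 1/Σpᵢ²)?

species 3

Convert percentages to proportions (divide by 100).
Σp_2ᵢ² = 0.06² + 0.34² + 0.02² + 0.02² + 0.26² + 0.02² + 0.26² + 0.02² = 0.0036 + 0.1156 + 0.0004 + 0.0004 + 0.0676 + 0.0004 + 0.0676 + 0.0004 = 0.2560
B_2 = 1 / 0.2560 = 3.9063
Σp_4ᵢ² = 0.02² + 0.02² + 0.69² + 0.03² + 0.02² + 0.02² + 0.08² + 0.12² = 0.0004 + 0.0004 + 0.4761 + 0.0009 + 0.0004 + 0.0004 + 0.0064 + 0.0144 = 0.4994
B_4 = 1 / 0.4994 = 2.0024
Σp_3ᵢ² = 0.08² + 0.16² + 0.17² + 0.12² + 0.02² + 0.19² + 0.24² + 0.02² = 0.0064 + 0.0256 + 0.0289 + 0.0144 + 0.0004 + 0.0361 + 0.0576 + 0.0004 = 0.1698
B_3 = 1 / 0.1698 = 5.8893
Highest B → broadest niche (most generalist): species 3 (B = 5.89).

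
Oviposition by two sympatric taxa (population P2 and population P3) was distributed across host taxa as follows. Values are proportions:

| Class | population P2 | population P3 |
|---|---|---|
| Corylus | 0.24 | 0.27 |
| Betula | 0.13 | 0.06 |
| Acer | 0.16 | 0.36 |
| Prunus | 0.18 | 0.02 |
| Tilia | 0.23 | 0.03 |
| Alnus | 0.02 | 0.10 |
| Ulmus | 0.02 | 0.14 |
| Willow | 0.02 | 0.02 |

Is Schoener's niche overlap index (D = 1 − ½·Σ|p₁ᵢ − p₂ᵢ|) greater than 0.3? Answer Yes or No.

Yes

Σ|p₁ᵢ − p₂ᵢ| = 0.03 + 0.07 + 0.20 + 0.16 + 0.20 + 0.08 + 0.12 + 0.00 = 0.86
D = 1 − ½ × 0.86 = 1 − 0.430 = 0.5700
D = 0.5700 > 0.3 → Yes.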